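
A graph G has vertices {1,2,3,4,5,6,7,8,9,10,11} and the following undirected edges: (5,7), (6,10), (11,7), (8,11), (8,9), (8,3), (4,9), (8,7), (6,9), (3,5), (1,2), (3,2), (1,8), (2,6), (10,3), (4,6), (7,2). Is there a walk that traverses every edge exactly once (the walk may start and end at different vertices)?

Degrees: 1:2, 2:4, 3:4, 4:2, 5:2, 6:4, 7:4, 8:5, 9:3, 10:2, 11:2
Odd-degree vertices: 8, 9 (2 total).
The non-isolated vertices are connected and exactly 2 have odd degree, so an Eulerian trail exists (from 8 to 9).

Yes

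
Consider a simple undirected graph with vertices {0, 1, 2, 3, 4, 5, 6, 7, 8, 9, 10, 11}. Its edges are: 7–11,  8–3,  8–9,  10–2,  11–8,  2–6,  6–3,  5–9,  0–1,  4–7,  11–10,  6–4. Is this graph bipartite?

A valid 2-coloring puts {1, 5, 6, 7, 8, 10} on one side and {0, 2, 3, 4, 9, 11} on the other; every edge crosses between the two sides.

Yes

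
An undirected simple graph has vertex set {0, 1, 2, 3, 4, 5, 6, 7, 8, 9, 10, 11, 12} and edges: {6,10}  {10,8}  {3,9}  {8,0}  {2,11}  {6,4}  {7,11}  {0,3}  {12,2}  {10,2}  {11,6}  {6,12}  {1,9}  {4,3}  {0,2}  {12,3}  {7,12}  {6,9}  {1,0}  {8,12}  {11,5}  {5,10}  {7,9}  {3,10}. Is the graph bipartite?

Color {1, 2, 3, 5, 6, 7, 8} black and {0, 4, 9, 10, 11, 12} white. No edge joins two same-colored vertices, so the graph is bipartite.

Yes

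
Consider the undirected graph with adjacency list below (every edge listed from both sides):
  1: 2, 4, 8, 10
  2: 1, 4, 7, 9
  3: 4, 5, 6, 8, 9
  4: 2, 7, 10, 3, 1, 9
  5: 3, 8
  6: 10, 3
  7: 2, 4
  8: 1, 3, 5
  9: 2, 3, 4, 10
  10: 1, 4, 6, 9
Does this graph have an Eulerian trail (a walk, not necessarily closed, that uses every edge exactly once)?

Degrees: 1:4, 2:4, 3:5, 4:6, 5:2, 6:2, 7:2, 8:3, 9:4, 10:4
Odd-degree vertices: 3, 8 (2 total).
With 2 odd-degree vertices and all edges in one connected piece, an Eulerian trail exists (from 3 to 8).

Yes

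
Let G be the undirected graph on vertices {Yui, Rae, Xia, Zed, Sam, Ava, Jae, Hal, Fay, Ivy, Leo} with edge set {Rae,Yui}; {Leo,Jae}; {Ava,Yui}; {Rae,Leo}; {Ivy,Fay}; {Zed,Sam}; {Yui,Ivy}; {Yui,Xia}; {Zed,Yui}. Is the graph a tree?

No

The graph has 11 vertices and 9 edges.
It is not connected, so it is not a tree.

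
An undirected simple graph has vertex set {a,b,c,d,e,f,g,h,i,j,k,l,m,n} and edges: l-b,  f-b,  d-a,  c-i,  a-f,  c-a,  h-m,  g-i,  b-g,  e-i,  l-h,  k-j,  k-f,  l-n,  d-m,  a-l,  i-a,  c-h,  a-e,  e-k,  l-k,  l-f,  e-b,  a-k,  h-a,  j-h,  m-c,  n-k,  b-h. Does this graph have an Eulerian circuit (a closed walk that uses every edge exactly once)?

Degrees: a:8, b:5, c:4, d:2, e:4, f:4, g:2, h:6, i:4, j:2, k:6, l:6, m:3, n:2
Vertices with odd degree: b, m. An Eulerian circuit requires all degrees even.

No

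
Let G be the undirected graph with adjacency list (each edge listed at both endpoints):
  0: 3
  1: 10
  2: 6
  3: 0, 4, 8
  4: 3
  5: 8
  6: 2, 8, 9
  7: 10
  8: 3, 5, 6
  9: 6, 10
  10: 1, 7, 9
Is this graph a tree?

The graph has 11 vertices and 10 edges.
It is connected with exactly 10 edges, hence acyclic — it is a tree.

Yes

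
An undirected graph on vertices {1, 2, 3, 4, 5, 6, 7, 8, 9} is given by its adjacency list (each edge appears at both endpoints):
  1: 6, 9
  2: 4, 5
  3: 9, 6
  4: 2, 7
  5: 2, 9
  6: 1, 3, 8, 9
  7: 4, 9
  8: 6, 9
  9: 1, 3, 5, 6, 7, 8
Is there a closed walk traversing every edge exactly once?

Yes

Degrees: 1:2, 2:2, 3:2, 4:2, 5:2, 6:4, 7:2, 8:2, 9:6
Every vertex has even degree and the edges form a single connected piece, so an Eulerian circuit exists.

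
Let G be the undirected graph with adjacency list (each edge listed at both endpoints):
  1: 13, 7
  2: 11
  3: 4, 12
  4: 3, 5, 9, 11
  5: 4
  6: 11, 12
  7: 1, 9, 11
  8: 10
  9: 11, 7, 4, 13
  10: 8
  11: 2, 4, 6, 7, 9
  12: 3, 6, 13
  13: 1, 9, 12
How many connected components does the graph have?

2

Component: {8, 10}
Component: {1, 2, 3, 4, 5, 6, 7, 9, 11, 12, 13}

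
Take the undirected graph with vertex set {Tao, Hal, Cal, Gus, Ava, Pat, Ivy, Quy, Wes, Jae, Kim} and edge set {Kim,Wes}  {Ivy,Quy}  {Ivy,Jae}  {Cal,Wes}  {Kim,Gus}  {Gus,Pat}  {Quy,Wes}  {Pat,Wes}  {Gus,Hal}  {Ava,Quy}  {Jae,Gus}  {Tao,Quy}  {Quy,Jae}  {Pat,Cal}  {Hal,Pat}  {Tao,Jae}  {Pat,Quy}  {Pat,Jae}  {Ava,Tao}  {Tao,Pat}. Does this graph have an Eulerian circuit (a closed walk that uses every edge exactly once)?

No

Degrees: Tao:4, Hal:2, Cal:2, Gus:4, Ava:2, Pat:7, Ivy:2, Quy:6, Wes:4, Jae:5, Kim:2
Pat, Jae have odd degree; an Eulerian circuit needs every degree to be even, so none exists.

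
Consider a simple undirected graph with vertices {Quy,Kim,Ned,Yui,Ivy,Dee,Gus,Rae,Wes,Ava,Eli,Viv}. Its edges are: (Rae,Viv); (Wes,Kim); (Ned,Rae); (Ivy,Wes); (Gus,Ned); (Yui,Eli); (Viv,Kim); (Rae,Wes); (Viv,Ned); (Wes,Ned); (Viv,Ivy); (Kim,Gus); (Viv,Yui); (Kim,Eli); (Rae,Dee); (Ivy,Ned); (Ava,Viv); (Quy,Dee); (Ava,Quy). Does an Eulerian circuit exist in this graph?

Degrees: Quy:2, Kim:4, Ned:5, Yui:2, Ivy:3, Dee:2, Gus:2, Rae:4, Wes:4, Ava:2, Eli:2, Viv:6
Ned, Ivy have odd degree; an Eulerian circuit needs every degree to be even, so none exists.

No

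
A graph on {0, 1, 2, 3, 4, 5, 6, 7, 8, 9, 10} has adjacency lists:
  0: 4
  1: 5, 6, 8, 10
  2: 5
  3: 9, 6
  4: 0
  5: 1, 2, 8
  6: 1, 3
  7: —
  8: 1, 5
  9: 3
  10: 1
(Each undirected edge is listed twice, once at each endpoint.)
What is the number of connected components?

Component: {7}
Component: {0, 4}
Component: {1, 2, 3, 5, 6, 8, 9, 10}

3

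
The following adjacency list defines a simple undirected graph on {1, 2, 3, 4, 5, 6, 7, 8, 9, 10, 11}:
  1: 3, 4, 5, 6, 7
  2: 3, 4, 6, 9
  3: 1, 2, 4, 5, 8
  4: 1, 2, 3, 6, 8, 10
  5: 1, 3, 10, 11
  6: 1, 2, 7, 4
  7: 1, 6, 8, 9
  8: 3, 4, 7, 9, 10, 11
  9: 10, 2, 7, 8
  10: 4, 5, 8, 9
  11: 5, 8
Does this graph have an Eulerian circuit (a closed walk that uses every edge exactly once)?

Degrees: 1:5, 2:4, 3:5, 4:6, 5:4, 6:4, 7:4, 8:6, 9:4, 10:4, 11:2
1, 3 have odd degree; an Eulerian circuit needs every degree to be even, so none exists.

No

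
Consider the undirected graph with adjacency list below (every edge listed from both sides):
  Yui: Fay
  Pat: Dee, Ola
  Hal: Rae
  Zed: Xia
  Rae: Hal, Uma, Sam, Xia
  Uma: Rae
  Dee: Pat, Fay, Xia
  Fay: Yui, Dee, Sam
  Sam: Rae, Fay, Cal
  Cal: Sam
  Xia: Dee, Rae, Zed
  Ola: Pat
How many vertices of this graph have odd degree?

Degrees: Yui:1, Pat:2, Hal:1, Zed:1, Rae:4, Uma:1, Dee:3, Fay:3, Sam:3, Cal:1, Xia:3, Ola:1
Odd-degree vertices: Yui, Hal, Zed, Uma, Dee, Fay, Sam, Cal, Xia, Ola.

10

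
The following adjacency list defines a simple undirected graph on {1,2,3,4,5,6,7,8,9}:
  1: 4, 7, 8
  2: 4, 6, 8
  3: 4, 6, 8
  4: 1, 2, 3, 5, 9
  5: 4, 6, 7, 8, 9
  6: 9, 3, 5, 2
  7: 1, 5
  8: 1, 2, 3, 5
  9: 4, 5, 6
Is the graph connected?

Yes

Starting from 1 and exploring outward reaches every vertex (1, 7, 8, 4, 5, 2, 3, 9, 6); the graph is connected.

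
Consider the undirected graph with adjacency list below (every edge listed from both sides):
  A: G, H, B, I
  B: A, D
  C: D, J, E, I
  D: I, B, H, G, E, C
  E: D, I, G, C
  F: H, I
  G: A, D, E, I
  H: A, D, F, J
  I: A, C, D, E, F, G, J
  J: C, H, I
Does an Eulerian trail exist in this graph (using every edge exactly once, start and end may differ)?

Yes

Degrees: A:4, B:2, C:4, D:6, E:4, F:2, G:4, H:4, I:7, J:3
Odd-degree vertices: I, J (2 total).
The non-isolated vertices are connected and exactly 2 have odd degree, so an Eulerian trail exists (from I to J).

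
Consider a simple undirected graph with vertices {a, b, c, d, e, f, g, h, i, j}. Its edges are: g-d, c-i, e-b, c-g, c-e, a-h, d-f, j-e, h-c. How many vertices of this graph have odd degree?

6

Degrees: a:1, b:1, c:4, d:2, e:3, f:1, g:2, h:2, i:1, j:1
Odd-degree vertices: a, b, e, f, i, j.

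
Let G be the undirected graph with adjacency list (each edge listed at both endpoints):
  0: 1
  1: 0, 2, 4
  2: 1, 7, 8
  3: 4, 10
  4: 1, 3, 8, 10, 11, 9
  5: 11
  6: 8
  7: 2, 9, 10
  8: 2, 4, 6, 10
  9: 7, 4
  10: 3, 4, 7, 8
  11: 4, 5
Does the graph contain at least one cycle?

Yes

The graph has 12 vertices, 16 edges, and 1 connected component.
One cycle is 1-2-8-10-3-4-1.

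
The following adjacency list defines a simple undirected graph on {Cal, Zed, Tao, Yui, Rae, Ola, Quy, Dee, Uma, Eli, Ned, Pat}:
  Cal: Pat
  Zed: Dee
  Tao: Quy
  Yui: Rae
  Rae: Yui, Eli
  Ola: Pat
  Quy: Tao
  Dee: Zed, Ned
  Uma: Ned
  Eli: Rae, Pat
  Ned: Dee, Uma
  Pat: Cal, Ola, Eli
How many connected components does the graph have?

Component: {Tao, Quy}
Component: {Zed, Dee, Uma, Ned}
Component: {Cal, Yui, Rae, Ola, Eli, Pat}

3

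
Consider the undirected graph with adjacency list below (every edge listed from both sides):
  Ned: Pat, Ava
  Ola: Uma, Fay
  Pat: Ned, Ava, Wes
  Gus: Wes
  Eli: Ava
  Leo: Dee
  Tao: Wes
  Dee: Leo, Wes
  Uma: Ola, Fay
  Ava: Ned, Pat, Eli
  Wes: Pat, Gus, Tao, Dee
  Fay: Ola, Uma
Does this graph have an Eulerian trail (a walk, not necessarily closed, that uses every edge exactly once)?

No

Degrees: Ned:2, Ola:2, Pat:3, Gus:1, Eli:1, Leo:1, Tao:1, Dee:2, Uma:2, Ava:3, Wes:4, Fay:2
Odd-degree vertices: Pat, Gus, Eli, Leo, Tao, Ava (6 total).
With 6 odd-degree vertices (more than two), no single trail can use every edge.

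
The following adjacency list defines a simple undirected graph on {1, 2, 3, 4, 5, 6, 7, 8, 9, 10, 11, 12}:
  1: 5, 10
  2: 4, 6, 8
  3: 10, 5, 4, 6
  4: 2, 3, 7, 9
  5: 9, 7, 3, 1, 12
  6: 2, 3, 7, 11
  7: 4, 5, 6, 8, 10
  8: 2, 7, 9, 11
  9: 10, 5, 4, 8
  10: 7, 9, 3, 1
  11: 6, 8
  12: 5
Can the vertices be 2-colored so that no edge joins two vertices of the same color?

Yes

Partition the vertices as {4, 5, 6, 8, 10} vs {1, 2, 3, 7, 9, 11, 12}. Each listed edge has one endpoint in each part, so the graph is bipartite.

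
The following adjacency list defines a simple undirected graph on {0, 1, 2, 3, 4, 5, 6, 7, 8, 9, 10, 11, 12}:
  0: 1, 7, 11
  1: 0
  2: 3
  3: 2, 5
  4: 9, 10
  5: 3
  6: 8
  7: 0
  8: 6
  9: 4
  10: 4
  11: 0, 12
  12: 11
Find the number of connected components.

Component: {6, 8}
Component: {2, 3, 5}
Component: {4, 9, 10}
Component: {0, 1, 7, 11, 12}

4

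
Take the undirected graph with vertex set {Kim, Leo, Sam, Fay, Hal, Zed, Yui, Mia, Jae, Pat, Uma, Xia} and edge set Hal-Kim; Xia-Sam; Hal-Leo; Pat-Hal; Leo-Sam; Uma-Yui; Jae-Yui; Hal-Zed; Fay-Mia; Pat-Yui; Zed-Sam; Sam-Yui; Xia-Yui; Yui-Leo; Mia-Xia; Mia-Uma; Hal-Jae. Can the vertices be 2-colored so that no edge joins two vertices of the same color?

No

The cycle Yui-Sam-Xia-Yui has length 3, which is odd, so the graph is not bipartite.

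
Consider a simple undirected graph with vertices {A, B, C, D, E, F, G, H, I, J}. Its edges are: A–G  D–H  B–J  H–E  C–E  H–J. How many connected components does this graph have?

4

Component: {F}
Component: {I}
Component: {A, G}
Component: {B, C, D, E, H, J}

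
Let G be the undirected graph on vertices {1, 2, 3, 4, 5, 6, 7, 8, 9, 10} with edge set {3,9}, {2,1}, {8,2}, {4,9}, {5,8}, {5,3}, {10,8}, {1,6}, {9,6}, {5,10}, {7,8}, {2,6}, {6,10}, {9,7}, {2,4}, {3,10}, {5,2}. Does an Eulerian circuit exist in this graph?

No

Degrees: 1:2, 2:5, 3:3, 4:2, 5:4, 6:4, 7:2, 8:4, 9:4, 10:4
2, 3 have odd degree; an Eulerian circuit needs every degree to be even, so none exists.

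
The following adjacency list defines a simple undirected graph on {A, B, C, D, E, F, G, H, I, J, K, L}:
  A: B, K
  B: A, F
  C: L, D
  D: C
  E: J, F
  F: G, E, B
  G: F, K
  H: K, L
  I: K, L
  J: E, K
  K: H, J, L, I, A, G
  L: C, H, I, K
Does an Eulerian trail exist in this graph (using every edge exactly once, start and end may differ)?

Yes

Degrees: A:2, B:2, C:2, D:1, E:2, F:3, G:2, H:2, I:2, J:2, K:6, L:4
Odd-degree vertices: D, F (2 total).
With 2 odd-degree vertices and all edges in one connected piece, an Eulerian trail exists (from D to F).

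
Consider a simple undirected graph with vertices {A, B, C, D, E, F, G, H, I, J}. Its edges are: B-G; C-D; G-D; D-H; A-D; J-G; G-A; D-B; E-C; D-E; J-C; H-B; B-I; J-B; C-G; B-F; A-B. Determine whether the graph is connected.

Starting from A and exploring outward reaches every vertex (A, B, G, D, F, I, H, J, C, E); the graph is connected.

Yes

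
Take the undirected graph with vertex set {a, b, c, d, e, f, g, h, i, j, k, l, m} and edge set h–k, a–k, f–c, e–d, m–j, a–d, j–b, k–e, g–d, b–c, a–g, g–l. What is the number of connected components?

3

Component: {i}
Component: {b, c, f, j, m}
Component: {a, d, e, g, h, k, l}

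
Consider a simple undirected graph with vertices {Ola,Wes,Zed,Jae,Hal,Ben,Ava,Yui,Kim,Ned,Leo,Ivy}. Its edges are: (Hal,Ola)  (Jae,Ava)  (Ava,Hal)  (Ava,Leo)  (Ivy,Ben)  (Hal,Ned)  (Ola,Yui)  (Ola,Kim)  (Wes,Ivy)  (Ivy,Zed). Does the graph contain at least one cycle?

The graph has 12 vertices, 10 edges, and 2 connected components.
Since 10 = 12 - 2, the graph is a forest and contains no cycle.

No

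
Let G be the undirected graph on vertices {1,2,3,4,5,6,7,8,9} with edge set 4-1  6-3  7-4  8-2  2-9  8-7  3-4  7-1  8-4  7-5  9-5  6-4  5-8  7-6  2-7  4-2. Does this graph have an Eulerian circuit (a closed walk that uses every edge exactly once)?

No

Degrees: 1:2, 2:4, 3:2, 4:6, 5:3, 6:3, 7:6, 8:4, 9:2
5, 6 have odd degree; an Eulerian circuit needs every degree to be even, so none exists.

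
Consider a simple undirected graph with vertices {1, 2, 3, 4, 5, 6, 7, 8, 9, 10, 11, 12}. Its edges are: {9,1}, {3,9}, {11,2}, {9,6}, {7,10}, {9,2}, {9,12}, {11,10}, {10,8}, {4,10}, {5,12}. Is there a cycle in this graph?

|V| = 12, |E| = 11, number of components = 1.
A forest on 12 vertices with 1 component has exactly 11 edges, which matches — so no cycle.

No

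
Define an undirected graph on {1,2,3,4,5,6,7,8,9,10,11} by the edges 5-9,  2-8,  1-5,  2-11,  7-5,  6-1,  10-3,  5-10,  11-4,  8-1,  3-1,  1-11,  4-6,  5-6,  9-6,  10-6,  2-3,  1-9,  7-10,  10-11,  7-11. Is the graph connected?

A breadth-first search from 1 visits 1, 6, 3, 8, 11, 9, 5, 10, 4, 2, 7 — all 11 vertices — so the graph is connected.

Yes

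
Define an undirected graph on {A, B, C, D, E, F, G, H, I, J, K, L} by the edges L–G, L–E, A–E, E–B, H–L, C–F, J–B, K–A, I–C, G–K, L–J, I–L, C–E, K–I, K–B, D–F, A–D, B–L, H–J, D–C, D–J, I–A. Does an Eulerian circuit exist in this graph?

Degrees: A:4, B:4, C:4, D:4, E:4, F:2, G:2, H:2, I:4, J:4, K:4, L:6
Every vertex has even degree and the edges form a single connected piece, so an Eulerian circuit exists.

Yes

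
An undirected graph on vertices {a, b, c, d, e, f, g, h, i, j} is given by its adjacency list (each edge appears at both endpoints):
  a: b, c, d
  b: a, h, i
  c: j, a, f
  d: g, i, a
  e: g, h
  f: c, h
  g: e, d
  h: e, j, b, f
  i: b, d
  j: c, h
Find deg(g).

2

Neighbors of g: d, e.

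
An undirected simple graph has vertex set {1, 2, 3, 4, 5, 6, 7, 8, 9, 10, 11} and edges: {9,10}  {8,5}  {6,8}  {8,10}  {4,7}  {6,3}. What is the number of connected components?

Component: {1}
Component: {2}
Component: {11}
Component: {4, 7}
Component: {3, 5, 6, 8, 9, 10}

5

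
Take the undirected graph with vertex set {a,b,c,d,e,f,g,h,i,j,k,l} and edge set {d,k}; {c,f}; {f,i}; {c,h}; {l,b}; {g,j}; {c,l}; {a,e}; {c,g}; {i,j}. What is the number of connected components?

Component: {a, e}
Component: {d, k}
Component: {b, c, f, g, h, i, j, l}

3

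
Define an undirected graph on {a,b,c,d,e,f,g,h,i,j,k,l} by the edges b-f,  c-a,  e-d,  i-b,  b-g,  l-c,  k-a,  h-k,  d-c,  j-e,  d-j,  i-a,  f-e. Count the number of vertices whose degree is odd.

8

Degrees: a:3, b:3, c:3, d:3, e:3, f:2, g:1, h:1, i:2, j:2, k:2, l:1
Odd-degree vertices: a, b, c, d, e, g, h, l.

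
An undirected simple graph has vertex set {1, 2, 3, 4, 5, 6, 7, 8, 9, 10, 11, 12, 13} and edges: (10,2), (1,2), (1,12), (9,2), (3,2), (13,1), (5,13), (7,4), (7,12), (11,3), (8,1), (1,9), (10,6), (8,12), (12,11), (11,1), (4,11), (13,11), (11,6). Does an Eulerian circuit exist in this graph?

Degrees: 1:6, 2:4, 3:2, 4:2, 5:1, 6:2, 7:2, 8:2, 9:2, 10:2, 11:6, 12:4, 13:3
5, 13 have odd degree; an Eulerian circuit needs every degree to be even, so none exists.

No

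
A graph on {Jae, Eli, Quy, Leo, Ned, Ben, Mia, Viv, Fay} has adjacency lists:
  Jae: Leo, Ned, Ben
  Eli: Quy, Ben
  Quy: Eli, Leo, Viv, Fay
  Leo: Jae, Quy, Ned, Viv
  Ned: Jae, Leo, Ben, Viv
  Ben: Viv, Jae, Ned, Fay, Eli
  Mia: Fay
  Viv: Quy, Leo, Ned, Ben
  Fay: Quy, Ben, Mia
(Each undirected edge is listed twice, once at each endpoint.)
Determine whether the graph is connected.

Yes

Starting from Jae and exploring outward reaches every vertex (Jae, Ned, Ben, Leo, Viv, Fay, Eli, Quy, Mia); the graph is connected.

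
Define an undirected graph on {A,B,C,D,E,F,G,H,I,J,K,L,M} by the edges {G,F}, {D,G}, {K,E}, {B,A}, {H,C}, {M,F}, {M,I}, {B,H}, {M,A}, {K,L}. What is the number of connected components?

3

Component: {J}
Component: {E, K, L}
Component: {A, B, C, D, F, G, H, I, M}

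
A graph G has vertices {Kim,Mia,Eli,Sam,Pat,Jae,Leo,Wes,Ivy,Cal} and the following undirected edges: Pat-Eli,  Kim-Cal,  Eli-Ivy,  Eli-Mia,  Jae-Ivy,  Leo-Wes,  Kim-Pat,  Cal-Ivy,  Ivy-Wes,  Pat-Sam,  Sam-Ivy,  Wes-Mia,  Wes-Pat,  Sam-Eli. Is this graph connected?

Starting from Kim and exploring outward reaches every vertex (Kim, Pat, Cal, Wes, Sam, Eli, Ivy, Mia, Leo, Jae); the graph is connected.

Yes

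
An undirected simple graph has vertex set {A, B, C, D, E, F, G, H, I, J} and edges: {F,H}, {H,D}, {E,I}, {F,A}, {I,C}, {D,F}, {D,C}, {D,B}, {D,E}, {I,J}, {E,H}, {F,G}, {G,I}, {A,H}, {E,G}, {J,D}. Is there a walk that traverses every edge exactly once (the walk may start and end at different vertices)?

Yes

Degrees: A:2, B:1, C:2, D:6, E:4, F:4, G:3, H:4, I:4, J:2
Odd-degree vertices: B, G (2 total).
With 2 odd-degree vertices and all edges in one connected piece, an Eulerian trail exists (from B to G).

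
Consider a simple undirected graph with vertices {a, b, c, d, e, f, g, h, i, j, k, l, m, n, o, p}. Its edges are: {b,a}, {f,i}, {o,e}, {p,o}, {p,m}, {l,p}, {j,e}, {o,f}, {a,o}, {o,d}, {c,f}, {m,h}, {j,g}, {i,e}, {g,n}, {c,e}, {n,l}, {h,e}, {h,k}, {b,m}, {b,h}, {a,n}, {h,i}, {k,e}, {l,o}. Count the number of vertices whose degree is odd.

Degrees: a:3, b:3, c:2, d:1, e:6, f:3, g:2, h:5, i:3, j:2, k:2, l:3, m:3, n:3, o:6, p:3
Odd-degree vertices: a, b, d, f, h, i, l, m, n, p.

10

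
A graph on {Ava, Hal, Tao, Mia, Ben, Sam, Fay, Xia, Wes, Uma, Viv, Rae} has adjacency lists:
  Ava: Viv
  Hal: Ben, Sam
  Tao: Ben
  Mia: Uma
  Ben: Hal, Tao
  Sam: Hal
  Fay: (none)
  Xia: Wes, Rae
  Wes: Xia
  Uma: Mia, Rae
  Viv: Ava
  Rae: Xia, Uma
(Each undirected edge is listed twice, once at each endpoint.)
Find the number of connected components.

4

Component: {Fay}
Component: {Ava, Viv}
Component: {Hal, Tao, Ben, Sam}
Component: {Mia, Xia, Wes, Uma, Rae}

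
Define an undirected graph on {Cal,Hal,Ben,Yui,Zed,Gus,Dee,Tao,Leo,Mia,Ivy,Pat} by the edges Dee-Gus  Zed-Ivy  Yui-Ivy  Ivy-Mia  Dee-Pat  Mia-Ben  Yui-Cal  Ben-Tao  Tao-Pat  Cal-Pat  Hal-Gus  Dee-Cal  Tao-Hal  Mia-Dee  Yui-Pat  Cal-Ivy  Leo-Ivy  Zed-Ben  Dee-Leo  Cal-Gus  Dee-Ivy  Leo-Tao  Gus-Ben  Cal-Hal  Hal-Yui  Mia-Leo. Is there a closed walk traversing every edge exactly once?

Degrees: Cal:6, Hal:4, Ben:4, Yui:4, Zed:2, Gus:4, Dee:6, Tao:4, Leo:4, Mia:4, Ivy:6, Pat:4
All degrees are even and the non-isolated vertices are connected — an Eulerian circuit exists.

Yes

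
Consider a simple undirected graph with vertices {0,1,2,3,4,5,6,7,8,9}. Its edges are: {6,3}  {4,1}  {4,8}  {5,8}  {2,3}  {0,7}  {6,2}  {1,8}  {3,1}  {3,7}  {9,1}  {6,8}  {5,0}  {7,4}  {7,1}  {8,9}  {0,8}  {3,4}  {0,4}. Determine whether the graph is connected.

Yes

Starting from 0 and exploring outward reaches every vertex (0, 7, 8, 5, 4, 3, 1, 6, 9, 2); the graph is connected.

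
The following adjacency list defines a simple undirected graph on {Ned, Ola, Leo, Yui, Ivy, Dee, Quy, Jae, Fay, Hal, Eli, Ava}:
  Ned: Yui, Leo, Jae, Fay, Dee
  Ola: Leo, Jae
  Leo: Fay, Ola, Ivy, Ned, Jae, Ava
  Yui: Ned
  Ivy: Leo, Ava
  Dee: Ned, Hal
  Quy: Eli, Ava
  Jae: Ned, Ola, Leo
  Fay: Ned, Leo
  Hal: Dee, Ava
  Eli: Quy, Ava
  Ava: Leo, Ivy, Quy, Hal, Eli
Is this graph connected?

Yes

A breadth-first search from Ned visits Ned, Fay, Dee, Yui, Jae, Leo, Hal, Ola, Ava, Ivy, Quy, Eli — all 12 vertices — so the graph is connected.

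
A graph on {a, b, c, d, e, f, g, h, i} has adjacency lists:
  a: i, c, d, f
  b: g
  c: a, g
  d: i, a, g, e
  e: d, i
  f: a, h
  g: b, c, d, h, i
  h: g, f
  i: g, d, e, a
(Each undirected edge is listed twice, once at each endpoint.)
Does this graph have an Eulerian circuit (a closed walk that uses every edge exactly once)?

Degrees: a:4, b:1, c:2, d:4, e:2, f:2, g:5, h:2, i:4
b, g have odd degree; an Eulerian circuit needs every degree to be even, so none exists.

No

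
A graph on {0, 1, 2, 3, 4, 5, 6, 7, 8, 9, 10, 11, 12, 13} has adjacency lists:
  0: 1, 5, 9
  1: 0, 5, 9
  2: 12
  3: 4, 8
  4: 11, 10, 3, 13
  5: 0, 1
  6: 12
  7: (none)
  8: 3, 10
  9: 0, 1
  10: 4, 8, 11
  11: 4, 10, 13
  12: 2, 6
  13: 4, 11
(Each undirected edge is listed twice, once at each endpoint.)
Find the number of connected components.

4

Component: {7}
Component: {2, 6, 12}
Component: {0, 1, 5, 9}
Component: {3, 4, 8, 10, 11, 13}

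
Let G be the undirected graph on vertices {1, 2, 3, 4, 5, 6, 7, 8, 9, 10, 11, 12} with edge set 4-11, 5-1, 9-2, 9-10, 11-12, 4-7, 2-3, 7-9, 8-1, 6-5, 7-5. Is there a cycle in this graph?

No

|V| = 12, |E| = 11, number of components = 1.
A forest on 12 vertices with 1 component has exactly 11 edges, which matches — so no cycle.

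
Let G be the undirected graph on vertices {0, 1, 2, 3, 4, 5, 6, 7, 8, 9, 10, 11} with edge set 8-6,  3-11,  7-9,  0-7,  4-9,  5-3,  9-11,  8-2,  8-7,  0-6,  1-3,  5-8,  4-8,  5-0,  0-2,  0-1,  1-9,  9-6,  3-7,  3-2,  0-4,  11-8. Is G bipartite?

A valid 2-coloring puts {1, 2, 4, 5, 6, 7, 10, 11} on one side and {0, 3, 8, 9} on the other; every edge crosses between the two sides.

Yes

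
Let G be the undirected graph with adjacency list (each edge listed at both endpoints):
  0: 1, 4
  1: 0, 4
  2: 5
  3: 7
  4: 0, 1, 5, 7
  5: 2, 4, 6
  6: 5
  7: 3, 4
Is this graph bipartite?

The cycle 0-1-4-0 has length 3, which is odd, so the graph is not bipartite.

No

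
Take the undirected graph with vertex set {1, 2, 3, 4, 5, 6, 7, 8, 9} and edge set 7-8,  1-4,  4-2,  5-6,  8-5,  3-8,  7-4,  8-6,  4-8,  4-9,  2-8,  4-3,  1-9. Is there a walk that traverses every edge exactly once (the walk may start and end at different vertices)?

Yes

Degrees: 1:2, 2:2, 3:2, 4:6, 5:2, 6:2, 7:2, 8:6, 9:2
Odd-degree vertices: none (0 total).
The non-isolated vertices are connected and exactly 0 have odd degree, so an Eulerian trail exists.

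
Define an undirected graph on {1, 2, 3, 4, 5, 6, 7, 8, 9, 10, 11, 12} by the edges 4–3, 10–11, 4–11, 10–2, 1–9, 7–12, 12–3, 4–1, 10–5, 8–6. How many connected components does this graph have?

2

Component: {6, 8}
Component: {1, 2, 3, 4, 5, 7, 9, 10, 11, 12}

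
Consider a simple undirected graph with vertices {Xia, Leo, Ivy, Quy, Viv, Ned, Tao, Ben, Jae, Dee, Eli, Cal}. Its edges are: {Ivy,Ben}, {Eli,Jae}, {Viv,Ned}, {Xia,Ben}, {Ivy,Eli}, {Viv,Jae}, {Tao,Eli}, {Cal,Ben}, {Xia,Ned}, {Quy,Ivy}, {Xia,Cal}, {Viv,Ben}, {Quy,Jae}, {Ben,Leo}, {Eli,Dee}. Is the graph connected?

Yes

Starting from Xia and exploring outward reaches every vertex (Xia, Ben, Ned, Cal, Ivy, Leo, Viv, Quy, Eli, Jae, Tao, Dee); the graph is connected.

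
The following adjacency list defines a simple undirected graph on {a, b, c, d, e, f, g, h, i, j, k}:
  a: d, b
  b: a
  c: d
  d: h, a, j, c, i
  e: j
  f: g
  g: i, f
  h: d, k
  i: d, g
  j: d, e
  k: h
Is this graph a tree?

Yes

|V| = 11, |E| = 10.
Connected and |E| = |V| - 1, which characterizes a tree.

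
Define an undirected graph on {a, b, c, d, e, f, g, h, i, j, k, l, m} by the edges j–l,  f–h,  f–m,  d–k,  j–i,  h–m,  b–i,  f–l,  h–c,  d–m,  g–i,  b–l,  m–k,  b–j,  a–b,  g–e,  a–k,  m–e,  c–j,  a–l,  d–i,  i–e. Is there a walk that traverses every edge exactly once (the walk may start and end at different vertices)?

Degrees: a:3, b:4, c:2, d:3, e:3, f:3, g:2, h:3, i:5, j:4, k:3, l:4, m:5
Odd-degree vertices: a, d, e, f, h, i, k, m (8 total).
An Eulerian trail requires 0 or 2 odd-degree vertices; here there are 8.

No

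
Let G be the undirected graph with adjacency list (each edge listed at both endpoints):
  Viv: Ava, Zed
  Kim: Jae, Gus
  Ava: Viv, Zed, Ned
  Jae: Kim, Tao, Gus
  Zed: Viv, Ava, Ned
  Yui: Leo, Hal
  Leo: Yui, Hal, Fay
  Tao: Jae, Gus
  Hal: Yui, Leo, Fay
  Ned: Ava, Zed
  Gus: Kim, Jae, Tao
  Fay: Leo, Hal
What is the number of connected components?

Component: {Viv, Ava, Zed, Ned}
Component: {Kim, Jae, Tao, Gus}
Component: {Yui, Leo, Hal, Fay}

3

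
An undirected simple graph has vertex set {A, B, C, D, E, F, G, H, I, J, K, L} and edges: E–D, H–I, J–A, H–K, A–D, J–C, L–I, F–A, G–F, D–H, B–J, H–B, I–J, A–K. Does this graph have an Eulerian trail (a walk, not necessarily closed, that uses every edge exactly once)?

No

Degrees: A:4, B:2, C:1, D:3, E:1, F:2, G:1, H:4, I:3, J:4, K:2, L:1
Odd-degree vertices: C, D, E, G, I, L (6 total).
An Eulerian trail requires 0 or 2 odd-degree vertices; here there are 6.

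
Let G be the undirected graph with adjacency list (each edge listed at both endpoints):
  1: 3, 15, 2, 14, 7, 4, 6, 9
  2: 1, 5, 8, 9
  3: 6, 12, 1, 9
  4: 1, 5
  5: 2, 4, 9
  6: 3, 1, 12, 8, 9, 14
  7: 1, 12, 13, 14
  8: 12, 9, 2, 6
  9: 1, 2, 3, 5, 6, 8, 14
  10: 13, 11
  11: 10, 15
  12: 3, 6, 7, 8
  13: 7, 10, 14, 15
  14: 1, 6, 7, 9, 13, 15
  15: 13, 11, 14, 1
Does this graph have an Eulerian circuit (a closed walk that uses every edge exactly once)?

Degrees: 1:8, 2:4, 3:4, 4:2, 5:3, 6:6, 7:4, 8:4, 9:7, 10:2, 11:2, 12:4, 13:4, 14:6, 15:4
Vertices with odd degree: 5, 9. An Eulerian circuit requires all degrees even.

No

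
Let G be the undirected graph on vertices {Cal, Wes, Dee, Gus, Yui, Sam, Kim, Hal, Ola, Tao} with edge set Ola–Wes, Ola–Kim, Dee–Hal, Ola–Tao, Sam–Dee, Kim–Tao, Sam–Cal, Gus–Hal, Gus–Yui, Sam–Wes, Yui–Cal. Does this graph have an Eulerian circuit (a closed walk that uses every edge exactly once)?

No

Degrees: Cal:2, Wes:2, Dee:2, Gus:2, Yui:2, Sam:3, Kim:2, Hal:2, Ola:3, Tao:2
Sam, Ola have odd degree; an Eulerian circuit needs every degree to be even, so none exists.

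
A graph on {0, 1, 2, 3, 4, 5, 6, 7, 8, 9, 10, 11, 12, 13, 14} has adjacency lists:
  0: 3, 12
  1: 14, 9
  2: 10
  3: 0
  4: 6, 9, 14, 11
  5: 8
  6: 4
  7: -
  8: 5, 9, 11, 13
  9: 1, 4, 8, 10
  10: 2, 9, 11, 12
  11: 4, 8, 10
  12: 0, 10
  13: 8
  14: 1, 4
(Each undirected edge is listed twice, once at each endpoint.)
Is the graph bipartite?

Yes

Color {2, 3, 5, 6, 7, 9, 11, 12, 13, 14} black and {0, 1, 4, 8, 10} white. No edge joins two same-colored vertices, so the graph is bipartite.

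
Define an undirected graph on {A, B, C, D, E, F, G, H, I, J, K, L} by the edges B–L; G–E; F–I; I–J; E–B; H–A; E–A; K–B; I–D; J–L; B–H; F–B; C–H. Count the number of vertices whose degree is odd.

8

Degrees: A:2, B:5, C:1, D:1, E:3, F:2, G:1, H:3, I:3, J:2, K:1, L:2
Odd-degree vertices: B, C, D, E, G, H, I, K.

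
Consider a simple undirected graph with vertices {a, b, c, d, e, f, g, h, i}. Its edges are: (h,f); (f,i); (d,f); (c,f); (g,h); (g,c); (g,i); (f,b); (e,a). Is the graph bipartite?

Partition the vertices as {e, f, g} vs {a, b, c, d, h, i}. Each listed edge has one endpoint in each part, so the graph is bipartite.

Yes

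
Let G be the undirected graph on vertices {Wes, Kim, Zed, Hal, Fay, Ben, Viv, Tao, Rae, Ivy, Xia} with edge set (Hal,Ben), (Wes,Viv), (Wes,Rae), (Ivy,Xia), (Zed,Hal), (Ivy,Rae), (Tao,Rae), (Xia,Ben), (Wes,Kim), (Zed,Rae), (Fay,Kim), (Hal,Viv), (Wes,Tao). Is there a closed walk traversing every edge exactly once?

No

Degrees: Wes:4, Kim:2, Zed:2, Hal:3, Fay:1, Ben:2, Viv:2, Tao:2, Rae:4, Ivy:2, Xia:2
Hal, Fay have odd degree; an Eulerian circuit needs every degree to be even, so none exists.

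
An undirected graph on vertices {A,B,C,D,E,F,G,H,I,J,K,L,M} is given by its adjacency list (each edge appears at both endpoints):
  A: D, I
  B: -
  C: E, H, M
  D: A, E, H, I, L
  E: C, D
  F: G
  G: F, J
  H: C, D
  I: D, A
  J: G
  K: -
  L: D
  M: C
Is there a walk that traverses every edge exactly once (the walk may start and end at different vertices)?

Degrees: A:2, B:0, C:3, D:5, E:2, F:1, G:2, H:2, I:2, J:1, K:0, L:1, M:1
Odd-degree vertices: C, D, F, J, L, M (6 total).
With 6 odd-degree vertices (more than two), no single trail can use every edge.

No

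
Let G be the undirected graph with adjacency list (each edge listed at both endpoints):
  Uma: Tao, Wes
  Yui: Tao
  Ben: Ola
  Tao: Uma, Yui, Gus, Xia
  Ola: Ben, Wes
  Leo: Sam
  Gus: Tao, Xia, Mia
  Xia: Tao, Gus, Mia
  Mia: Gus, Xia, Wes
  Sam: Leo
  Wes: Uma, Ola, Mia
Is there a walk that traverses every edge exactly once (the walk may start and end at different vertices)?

Degrees: Uma:2, Yui:1, Ben:1, Tao:4, Ola:2, Leo:1, Gus:3, Xia:3, Mia:3, Sam:1, Wes:3
Odd-degree vertices: Yui, Ben, Leo, Gus, Xia, Mia, Sam, Wes (8 total).
An Eulerian trail requires 0 or 2 odd-degree vertices; here there are 8.

No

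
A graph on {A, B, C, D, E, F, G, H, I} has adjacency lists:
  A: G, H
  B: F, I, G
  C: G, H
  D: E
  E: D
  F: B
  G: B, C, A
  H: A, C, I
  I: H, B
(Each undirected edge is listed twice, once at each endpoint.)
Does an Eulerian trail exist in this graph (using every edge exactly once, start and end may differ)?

Degrees: A:2, B:3, C:2, D:1, E:1, F:1, G:3, H:3, I:2
Odd-degree vertices: B, D, E, F, G, H (6 total).
With 6 odd-degree vertices (more than two), no single trail can use every edge.

No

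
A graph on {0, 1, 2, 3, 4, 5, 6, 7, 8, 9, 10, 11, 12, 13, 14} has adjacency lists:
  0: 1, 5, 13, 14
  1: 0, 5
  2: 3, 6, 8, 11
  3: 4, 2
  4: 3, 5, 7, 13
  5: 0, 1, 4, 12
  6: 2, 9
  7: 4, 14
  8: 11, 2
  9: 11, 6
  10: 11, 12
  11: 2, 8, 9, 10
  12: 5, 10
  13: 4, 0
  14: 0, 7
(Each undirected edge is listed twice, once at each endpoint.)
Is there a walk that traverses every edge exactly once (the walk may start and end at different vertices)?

Degrees: 0:4, 1:2, 2:4, 3:2, 4:4, 5:4, 6:2, 7:2, 8:2, 9:2, 10:2, 11:4, 12:2, 13:2, 14:2
Odd-degree vertices: none (0 total).
With 0 odd-degree vertices and all edges in one connected piece, an Eulerian trail exists.

Yes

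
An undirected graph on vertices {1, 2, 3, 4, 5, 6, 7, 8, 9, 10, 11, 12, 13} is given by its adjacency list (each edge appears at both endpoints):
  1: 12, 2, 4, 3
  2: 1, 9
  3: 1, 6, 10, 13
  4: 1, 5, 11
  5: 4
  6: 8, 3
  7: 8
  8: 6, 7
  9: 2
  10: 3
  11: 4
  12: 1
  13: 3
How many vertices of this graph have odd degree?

8

Degrees: 1:4, 2:2, 3:4, 4:3, 5:1, 6:2, 7:1, 8:2, 9:1, 10:1, 11:1, 12:1, 13:1
Odd-degree vertices: 4, 5, 7, 9, 10, 11, 12, 13.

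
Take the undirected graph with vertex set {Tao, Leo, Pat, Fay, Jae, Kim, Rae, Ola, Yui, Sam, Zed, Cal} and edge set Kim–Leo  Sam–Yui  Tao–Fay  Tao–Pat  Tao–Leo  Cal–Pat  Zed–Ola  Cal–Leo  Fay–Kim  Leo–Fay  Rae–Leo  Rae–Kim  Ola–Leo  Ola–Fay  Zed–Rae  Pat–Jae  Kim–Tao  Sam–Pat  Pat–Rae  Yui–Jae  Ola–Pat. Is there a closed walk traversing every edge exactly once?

Degrees: Tao:4, Leo:6, Pat:6, Fay:4, Jae:2, Kim:4, Rae:4, Ola:4, Yui:2, Sam:2, Zed:2, Cal:2
Every vertex has even degree and the edges form a single connected piece, so an Eulerian circuit exists.

Yes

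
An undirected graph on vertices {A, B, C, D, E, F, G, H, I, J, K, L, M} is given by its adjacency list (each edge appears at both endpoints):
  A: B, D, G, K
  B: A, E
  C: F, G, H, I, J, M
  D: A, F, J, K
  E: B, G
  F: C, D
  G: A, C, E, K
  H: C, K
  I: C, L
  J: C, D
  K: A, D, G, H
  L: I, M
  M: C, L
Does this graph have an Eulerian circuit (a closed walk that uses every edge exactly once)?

Degrees: A:4, B:2, C:6, D:4, E:2, F:2, G:4, H:2, I:2, J:2, K:4, L:2, M:2
All degrees are even and the non-isolated vertices are connected — an Eulerian circuit exists.

Yes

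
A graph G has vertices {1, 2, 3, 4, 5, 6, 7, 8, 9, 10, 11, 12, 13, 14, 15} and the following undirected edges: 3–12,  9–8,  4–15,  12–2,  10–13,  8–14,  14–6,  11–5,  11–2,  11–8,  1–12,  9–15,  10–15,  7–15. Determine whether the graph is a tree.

Yes

|V| = 15, |E| = 14.
Connected and |E| = |V| - 1, which characterizes a tree.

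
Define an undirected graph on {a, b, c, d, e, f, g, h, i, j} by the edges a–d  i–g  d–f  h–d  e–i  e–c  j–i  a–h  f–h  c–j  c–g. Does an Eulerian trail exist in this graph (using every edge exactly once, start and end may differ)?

Degrees: a:2, b:0, c:3, d:3, e:2, f:2, g:2, h:3, i:3, j:2
Odd-degree vertices: c, d, h, i (4 total).
With 4 odd-degree vertices (more than two), no single trail can use every edge.

No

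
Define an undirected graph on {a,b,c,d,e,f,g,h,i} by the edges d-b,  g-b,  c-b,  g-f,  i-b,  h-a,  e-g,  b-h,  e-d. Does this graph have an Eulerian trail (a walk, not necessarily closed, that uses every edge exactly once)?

No

Degrees: a:1, b:5, c:1, d:2, e:2, f:1, g:3, h:2, i:1
Odd-degree vertices: a, b, c, f, g, i (6 total).
With 6 odd-degree vertices (more than two), no single trail can use every edge.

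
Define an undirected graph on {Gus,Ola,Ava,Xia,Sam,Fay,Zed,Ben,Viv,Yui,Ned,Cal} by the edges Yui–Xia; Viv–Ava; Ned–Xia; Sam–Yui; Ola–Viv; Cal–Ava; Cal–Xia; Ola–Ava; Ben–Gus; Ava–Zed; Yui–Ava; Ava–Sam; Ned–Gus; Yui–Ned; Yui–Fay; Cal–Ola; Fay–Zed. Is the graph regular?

No

Degrees: Gus:2, Ola:3, Ava:6, Xia:3, Sam:2, Fay:2, Zed:2, Ben:1, Viv:2, Yui:5, Ned:3, Cal:3
Vertex Ben has degree 1 while Ava has degree 6, so the graph is not regular.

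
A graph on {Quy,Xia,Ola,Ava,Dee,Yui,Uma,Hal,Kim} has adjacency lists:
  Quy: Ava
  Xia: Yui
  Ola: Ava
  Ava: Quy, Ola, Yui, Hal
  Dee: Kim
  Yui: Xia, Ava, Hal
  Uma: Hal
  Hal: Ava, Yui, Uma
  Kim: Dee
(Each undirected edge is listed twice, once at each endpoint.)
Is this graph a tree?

No

|V| = 9, |E| = 8.
It is not connected, so it is not a tree.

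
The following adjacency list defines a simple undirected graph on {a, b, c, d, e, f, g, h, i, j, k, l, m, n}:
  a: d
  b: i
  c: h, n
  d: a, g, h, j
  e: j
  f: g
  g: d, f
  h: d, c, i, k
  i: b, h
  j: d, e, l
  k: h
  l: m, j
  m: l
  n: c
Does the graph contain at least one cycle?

|V| = 14, |E| = 13, number of components = 1.
Since 13 = 14 - 1, the graph is a forest and contains no cycle.

No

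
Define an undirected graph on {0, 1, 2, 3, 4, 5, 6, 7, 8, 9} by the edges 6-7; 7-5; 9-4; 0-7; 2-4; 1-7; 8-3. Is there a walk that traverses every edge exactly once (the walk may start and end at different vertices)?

Degrees: 0:1, 1:1, 2:1, 3:1, 4:2, 5:1, 6:1, 7:4, 8:1, 9:1
Odd-degree vertices: 0, 1, 2, 3, 5, 6, 8, 9 (8 total).
With 8 odd-degree vertices (more than two), no single trail can use every edge.

No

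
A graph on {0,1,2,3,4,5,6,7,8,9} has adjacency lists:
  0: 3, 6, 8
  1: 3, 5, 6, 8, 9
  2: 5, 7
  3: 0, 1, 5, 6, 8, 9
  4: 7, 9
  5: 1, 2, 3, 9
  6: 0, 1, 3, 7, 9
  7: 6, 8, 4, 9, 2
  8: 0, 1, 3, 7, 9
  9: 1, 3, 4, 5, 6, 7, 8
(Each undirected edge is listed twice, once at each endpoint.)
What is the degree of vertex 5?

Neighbors of 5: 1, 2, 3, 9.

4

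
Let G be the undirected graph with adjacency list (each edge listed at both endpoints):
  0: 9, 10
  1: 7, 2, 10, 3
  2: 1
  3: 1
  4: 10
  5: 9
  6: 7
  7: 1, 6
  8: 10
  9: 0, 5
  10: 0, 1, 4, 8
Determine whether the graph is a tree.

|V| = 11, |E| = 10.
It is connected with exactly 10 edges, hence acyclic — it is a tree.

Yes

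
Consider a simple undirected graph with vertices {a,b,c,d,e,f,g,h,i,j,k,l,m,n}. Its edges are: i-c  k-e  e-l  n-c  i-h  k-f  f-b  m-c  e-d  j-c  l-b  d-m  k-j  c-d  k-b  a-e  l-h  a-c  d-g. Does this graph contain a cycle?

Yes

The graph has 14 vertices, 19 edges, and 1 connected component.
Since 19 > 14 - 1, a cycle must exist; for instance e-d-c-j-k-e.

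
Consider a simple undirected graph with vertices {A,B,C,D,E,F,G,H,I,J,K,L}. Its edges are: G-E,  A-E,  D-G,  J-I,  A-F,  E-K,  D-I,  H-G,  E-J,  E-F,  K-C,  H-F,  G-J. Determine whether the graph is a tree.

No

The graph has 12 vertices and 13 edges.
It splits into 3 components, so it cannot be a tree.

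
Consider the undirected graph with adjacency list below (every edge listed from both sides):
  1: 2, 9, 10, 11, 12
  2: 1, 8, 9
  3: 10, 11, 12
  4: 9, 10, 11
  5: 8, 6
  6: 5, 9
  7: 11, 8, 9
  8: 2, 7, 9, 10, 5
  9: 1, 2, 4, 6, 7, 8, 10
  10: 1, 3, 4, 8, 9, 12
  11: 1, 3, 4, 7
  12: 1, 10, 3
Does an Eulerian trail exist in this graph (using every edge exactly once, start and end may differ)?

Degrees: 1:5, 2:3, 3:3, 4:3, 5:2, 6:2, 7:3, 8:5, 9:7, 10:6, 11:4, 12:3
Odd-degree vertices: 1, 2, 3, 4, 7, 8, 9, 12 (8 total).
An Eulerian trail requires 0 or 2 odd-degree vertices; here there are 8.

No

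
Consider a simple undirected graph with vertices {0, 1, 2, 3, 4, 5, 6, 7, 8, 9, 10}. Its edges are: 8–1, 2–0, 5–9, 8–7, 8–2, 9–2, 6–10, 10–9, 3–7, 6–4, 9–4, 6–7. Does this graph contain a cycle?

Yes

|V| = 11, |E| = 12, number of components = 1.
Since 12 > 11 - 1, a cycle must exist; for instance 2-8-7-6-10-9-2.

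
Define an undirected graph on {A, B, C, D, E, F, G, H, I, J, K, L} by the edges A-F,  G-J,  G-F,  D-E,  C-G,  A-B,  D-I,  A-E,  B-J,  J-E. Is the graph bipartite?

No

B-A-F-G-J-B is an odd cycle (length 5), and a bipartite graph can contain only even cycles.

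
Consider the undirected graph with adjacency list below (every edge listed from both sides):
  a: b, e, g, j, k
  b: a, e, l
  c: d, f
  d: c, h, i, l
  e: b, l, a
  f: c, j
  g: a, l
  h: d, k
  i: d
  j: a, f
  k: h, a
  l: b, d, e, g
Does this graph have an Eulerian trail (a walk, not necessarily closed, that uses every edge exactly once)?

Degrees: a:5, b:3, c:2, d:4, e:3, f:2, g:2, h:2, i:1, j:2, k:2, l:4
Odd-degree vertices: a, b, e, i (4 total).
An Eulerian trail requires 0 or 2 odd-degree vertices; here there are 4.

No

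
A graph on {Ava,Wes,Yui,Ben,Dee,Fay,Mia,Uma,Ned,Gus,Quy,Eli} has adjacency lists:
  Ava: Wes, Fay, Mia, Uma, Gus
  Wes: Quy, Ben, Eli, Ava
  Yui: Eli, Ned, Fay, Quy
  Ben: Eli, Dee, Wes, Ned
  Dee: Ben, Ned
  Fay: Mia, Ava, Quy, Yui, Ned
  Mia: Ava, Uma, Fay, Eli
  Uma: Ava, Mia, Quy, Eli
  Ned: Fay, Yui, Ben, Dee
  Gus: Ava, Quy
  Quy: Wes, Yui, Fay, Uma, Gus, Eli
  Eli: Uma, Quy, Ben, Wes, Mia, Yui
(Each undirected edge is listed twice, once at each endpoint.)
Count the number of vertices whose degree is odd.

Degrees: Ava:5, Wes:4, Yui:4, Ben:4, Dee:2, Fay:5, Mia:4, Uma:4, Ned:4, Gus:2, Quy:6, Eli:6
Odd-degree vertices: Ava, Fay.

2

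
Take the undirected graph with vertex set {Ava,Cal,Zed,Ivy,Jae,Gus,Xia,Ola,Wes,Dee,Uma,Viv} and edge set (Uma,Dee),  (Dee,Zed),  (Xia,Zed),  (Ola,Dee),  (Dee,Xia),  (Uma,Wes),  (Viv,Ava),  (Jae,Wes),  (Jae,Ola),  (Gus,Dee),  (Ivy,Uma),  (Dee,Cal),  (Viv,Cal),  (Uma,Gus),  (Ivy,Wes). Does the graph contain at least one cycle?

Yes

The graph has 12 vertices, 15 edges, and 1 connected component.
Since 15 > 12 - 1, a cycle must exist; for instance Dee-Zed-Xia-Dee.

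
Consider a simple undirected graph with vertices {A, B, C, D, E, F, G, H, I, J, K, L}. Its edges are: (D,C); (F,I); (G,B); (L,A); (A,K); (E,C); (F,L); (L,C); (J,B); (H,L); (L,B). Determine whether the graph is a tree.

Yes

|V| = 12, |E| = 11.
Connected and |E| = |V| - 1, which characterizes a tree.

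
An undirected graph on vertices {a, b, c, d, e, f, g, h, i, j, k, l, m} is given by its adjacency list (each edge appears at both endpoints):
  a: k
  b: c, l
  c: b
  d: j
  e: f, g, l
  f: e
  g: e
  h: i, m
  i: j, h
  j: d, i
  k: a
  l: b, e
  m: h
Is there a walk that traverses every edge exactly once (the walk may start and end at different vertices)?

Degrees: a:1, b:2, c:1, d:1, e:3, f:1, g:1, h:2, i:2, j:2, k:1, l:2, m:1
Odd-degree vertices: a, c, d, e, f, g, k, m (8 total).
With 8 odd-degree vertices (more than two), no single trail can use every edge.

No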